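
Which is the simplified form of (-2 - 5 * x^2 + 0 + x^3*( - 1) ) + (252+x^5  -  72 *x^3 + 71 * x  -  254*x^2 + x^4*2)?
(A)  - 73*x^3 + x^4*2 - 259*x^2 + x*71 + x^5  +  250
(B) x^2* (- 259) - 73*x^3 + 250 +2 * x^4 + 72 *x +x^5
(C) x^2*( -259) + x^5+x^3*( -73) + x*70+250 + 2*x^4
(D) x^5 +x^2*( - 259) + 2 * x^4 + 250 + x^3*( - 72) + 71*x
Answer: A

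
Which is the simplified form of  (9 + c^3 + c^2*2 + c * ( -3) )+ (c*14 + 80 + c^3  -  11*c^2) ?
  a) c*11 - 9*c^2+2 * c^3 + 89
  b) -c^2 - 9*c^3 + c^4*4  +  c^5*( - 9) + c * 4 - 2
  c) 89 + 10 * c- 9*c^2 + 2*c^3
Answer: a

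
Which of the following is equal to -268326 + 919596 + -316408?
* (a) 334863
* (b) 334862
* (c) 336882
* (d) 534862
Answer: b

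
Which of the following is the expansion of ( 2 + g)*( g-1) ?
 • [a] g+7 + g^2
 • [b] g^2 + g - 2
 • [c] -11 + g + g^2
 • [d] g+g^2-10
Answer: b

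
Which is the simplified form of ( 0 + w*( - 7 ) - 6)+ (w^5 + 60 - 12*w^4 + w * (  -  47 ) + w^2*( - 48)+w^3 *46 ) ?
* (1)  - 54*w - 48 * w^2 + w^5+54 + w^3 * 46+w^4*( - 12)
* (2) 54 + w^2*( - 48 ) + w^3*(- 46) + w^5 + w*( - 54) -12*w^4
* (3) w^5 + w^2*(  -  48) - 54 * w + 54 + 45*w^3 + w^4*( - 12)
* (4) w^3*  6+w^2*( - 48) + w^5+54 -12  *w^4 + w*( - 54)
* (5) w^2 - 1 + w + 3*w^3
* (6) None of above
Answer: 1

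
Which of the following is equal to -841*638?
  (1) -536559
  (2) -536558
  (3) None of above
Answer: 2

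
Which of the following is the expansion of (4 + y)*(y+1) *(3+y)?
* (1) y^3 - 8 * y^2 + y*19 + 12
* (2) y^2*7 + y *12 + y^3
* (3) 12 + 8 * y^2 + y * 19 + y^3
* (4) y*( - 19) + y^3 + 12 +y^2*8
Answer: 3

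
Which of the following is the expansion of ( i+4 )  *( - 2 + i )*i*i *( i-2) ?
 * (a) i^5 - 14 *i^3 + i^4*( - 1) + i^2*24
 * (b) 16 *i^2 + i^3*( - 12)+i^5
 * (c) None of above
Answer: b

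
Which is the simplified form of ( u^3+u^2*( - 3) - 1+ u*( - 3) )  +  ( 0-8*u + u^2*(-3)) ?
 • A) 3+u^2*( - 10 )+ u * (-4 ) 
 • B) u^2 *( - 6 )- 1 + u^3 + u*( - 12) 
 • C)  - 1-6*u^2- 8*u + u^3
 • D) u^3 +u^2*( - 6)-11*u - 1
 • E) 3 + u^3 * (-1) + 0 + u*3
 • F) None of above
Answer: D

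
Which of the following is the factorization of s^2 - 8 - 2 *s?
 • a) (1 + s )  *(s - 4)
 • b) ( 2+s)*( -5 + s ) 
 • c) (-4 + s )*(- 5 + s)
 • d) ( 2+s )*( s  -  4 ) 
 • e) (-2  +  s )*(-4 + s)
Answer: d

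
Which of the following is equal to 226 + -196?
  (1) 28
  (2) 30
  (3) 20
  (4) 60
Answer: 2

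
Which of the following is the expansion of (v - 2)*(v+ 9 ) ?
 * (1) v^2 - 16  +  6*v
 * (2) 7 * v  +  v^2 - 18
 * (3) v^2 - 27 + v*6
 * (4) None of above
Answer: 2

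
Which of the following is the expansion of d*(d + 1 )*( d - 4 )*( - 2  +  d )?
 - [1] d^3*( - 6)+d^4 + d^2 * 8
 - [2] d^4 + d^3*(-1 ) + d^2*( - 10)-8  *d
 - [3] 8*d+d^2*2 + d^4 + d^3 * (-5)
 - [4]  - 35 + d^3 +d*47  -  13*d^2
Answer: 3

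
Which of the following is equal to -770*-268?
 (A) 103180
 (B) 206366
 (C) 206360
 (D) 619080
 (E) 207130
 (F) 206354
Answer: C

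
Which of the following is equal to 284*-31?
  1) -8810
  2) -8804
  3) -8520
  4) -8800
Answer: 2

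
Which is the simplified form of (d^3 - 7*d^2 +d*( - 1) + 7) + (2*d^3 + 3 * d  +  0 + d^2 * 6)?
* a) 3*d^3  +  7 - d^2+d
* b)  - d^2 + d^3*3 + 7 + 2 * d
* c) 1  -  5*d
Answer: b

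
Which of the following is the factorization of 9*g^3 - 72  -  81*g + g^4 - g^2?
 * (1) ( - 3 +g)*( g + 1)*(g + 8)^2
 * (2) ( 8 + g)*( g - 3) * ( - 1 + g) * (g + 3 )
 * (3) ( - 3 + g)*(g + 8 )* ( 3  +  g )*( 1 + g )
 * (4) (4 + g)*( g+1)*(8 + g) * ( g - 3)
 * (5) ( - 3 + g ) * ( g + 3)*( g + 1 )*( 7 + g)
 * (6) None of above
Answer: 3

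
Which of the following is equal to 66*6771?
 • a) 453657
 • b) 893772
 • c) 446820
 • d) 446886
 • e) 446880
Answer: d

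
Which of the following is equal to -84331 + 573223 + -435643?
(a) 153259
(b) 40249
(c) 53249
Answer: c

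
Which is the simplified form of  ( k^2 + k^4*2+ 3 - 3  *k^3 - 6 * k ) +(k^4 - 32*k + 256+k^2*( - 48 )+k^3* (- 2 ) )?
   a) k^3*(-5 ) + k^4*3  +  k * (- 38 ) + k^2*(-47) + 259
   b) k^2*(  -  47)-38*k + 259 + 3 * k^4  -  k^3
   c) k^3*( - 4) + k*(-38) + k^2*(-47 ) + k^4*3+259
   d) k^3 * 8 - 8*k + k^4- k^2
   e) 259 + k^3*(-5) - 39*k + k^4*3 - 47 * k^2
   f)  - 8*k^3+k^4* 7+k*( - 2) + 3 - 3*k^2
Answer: a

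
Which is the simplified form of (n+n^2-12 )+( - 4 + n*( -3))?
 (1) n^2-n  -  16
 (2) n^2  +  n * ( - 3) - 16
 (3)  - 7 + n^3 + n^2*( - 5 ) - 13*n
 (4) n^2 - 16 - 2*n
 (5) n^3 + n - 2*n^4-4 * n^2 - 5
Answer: 4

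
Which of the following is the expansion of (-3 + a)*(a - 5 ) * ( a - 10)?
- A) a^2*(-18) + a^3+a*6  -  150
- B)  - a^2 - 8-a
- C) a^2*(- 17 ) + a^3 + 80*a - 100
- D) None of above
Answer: D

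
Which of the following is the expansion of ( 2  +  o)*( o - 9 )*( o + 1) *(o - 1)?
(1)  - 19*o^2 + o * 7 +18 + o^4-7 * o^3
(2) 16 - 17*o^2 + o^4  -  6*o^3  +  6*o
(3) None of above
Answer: 1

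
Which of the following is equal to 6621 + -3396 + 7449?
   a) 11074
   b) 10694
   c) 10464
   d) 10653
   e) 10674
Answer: e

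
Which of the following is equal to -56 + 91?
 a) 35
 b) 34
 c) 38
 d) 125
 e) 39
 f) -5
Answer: a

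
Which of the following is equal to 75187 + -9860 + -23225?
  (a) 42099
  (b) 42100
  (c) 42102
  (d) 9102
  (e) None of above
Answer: c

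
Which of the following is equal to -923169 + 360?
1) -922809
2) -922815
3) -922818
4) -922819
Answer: 1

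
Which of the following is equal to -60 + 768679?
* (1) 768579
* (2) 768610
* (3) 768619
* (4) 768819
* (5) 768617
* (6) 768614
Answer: 3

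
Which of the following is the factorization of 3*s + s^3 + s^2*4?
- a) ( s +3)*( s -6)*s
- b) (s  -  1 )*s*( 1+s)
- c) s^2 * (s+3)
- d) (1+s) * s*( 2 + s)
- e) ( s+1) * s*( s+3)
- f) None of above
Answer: e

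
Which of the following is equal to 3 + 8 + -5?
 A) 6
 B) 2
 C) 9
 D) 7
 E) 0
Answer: A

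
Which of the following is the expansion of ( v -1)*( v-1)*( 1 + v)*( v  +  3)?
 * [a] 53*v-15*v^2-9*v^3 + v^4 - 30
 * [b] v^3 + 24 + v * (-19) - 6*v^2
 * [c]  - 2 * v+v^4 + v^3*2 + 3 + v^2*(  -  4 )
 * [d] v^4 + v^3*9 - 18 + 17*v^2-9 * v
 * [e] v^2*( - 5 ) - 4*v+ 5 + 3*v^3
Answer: c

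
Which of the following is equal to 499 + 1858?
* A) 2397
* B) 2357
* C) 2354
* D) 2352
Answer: B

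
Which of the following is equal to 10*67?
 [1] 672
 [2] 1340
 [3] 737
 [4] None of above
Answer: 4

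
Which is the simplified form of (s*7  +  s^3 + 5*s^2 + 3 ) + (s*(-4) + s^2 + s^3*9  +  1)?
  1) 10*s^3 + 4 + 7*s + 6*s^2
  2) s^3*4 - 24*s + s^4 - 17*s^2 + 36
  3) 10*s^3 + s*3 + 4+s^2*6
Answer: 3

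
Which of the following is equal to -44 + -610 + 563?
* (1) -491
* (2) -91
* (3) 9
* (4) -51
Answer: 2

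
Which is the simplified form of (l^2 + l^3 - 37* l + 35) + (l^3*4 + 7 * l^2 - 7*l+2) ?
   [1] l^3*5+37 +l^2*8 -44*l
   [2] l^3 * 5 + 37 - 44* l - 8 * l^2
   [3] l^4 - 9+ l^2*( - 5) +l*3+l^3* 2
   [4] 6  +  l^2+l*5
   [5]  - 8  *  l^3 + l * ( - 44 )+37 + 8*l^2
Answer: 1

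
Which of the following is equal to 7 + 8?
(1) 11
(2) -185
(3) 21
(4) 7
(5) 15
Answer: 5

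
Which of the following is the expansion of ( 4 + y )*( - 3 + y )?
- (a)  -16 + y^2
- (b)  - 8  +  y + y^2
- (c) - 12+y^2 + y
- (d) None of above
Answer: c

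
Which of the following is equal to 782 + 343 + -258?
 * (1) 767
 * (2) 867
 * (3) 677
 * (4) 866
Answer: 2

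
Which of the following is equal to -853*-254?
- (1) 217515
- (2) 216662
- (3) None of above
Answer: 2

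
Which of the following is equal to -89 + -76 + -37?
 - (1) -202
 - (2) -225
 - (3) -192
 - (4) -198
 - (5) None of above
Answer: 1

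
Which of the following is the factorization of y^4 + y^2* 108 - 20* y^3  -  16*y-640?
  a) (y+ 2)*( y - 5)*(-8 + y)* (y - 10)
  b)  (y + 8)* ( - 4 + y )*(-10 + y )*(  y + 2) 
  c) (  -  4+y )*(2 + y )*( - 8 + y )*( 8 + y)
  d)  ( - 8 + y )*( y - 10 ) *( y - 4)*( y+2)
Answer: d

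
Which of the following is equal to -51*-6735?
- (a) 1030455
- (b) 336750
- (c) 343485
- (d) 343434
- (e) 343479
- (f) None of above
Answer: c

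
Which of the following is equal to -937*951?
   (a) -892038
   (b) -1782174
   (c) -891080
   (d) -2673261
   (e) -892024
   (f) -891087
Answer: f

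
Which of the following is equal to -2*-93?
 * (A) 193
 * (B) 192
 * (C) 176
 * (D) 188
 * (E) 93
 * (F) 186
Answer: F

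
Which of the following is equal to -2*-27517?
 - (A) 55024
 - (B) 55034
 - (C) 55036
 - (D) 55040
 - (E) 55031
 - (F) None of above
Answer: B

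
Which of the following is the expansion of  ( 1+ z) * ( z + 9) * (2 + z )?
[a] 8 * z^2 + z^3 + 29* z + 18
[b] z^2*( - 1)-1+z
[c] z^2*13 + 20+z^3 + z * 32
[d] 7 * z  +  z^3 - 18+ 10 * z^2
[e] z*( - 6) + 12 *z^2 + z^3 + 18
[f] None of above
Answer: f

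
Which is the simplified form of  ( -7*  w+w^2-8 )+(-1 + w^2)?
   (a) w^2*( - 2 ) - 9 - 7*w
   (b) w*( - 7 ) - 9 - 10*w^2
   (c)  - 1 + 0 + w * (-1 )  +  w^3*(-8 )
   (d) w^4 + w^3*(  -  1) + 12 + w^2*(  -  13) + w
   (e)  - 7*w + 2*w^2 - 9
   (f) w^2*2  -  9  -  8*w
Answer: e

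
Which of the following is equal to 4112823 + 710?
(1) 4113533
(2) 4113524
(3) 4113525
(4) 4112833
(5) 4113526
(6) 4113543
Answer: 1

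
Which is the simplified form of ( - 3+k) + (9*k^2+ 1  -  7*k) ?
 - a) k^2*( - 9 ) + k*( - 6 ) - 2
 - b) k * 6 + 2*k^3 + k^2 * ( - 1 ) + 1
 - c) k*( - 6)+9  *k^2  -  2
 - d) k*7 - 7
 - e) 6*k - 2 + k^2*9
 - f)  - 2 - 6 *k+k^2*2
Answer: c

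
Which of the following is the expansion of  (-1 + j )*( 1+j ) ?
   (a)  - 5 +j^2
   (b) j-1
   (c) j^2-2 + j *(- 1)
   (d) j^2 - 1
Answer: d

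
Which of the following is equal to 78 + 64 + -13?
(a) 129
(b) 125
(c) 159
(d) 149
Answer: a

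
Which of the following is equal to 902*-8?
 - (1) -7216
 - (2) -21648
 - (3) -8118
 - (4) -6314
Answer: 1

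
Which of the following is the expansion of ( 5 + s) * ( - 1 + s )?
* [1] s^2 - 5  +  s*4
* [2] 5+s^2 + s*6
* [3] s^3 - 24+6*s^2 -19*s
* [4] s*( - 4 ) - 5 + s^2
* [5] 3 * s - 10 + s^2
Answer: 1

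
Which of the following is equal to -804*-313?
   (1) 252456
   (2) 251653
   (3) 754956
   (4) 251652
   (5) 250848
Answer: 4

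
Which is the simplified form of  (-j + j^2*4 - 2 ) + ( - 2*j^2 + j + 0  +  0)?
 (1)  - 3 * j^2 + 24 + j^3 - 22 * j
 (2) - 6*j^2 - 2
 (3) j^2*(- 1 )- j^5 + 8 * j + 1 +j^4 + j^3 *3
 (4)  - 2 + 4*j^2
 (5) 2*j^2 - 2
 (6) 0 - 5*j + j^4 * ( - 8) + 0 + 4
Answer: 5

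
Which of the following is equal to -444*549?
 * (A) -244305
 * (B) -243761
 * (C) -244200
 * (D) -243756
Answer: D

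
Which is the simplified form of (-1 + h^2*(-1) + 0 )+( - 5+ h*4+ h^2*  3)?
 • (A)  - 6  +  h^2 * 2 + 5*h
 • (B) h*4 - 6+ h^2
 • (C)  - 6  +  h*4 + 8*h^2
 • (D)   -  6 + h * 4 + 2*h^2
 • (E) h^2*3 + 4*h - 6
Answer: D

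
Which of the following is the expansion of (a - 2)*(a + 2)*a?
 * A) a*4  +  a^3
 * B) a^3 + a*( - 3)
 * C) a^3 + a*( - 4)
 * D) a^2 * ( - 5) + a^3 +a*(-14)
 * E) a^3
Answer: C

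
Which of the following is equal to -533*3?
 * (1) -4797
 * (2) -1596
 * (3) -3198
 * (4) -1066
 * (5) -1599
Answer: 5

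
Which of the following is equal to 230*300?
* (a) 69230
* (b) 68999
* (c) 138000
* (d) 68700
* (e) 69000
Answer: e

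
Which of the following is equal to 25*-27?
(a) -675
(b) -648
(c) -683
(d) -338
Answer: a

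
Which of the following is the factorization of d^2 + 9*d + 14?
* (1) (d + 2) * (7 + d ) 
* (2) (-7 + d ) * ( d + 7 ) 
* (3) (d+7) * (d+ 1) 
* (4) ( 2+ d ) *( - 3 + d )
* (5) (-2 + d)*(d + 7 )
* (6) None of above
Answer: 1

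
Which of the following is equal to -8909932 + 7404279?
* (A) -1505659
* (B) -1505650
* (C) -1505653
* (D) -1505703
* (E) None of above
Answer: C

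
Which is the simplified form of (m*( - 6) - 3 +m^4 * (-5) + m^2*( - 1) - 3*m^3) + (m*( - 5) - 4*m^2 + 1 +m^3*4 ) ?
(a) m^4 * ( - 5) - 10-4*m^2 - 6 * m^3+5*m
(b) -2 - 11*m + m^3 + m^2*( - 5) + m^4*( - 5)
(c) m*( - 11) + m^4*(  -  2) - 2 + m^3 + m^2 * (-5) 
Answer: b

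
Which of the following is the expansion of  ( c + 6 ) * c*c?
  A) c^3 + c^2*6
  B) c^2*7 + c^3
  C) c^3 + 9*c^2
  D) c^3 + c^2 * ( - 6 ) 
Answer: A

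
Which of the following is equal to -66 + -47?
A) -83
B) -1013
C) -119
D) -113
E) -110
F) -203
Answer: D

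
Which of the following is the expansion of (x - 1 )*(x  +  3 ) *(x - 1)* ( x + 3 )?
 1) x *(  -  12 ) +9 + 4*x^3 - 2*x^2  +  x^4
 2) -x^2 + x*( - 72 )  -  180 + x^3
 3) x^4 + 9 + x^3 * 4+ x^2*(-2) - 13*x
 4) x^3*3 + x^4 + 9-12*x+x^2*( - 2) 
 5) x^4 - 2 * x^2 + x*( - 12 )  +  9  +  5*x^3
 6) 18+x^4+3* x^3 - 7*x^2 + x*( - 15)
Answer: 1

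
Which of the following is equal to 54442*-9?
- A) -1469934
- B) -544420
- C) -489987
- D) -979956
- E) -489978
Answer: E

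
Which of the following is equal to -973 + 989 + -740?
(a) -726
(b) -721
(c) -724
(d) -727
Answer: c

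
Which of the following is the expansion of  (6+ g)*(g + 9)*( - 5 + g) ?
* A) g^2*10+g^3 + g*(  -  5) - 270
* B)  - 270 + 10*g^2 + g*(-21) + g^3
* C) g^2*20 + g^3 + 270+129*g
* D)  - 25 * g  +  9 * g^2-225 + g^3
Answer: B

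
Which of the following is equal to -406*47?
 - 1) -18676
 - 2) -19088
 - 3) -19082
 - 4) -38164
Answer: 3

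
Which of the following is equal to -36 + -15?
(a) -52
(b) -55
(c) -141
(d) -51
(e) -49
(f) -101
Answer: d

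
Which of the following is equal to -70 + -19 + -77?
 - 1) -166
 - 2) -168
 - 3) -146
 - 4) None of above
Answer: 1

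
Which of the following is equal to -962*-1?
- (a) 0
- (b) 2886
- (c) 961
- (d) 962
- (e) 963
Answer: d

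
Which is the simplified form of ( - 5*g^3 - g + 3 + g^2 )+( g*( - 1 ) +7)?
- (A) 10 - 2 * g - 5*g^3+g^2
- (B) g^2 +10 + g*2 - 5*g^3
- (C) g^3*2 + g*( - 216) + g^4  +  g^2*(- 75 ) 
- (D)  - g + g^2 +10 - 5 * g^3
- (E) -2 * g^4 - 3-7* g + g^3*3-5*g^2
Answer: A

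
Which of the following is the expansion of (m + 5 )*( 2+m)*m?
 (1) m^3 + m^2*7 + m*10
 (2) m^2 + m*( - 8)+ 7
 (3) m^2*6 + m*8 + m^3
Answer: 1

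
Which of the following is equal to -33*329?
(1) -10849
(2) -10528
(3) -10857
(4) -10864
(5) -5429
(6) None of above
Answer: 3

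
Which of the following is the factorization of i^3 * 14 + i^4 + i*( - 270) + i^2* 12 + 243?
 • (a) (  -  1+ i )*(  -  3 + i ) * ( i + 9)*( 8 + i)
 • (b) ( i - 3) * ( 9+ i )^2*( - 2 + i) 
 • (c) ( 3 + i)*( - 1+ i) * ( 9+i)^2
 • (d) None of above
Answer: d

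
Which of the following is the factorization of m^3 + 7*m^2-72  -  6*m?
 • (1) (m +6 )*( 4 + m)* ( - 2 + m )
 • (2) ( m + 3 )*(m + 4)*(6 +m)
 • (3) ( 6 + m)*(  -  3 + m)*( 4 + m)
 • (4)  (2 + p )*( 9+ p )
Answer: 3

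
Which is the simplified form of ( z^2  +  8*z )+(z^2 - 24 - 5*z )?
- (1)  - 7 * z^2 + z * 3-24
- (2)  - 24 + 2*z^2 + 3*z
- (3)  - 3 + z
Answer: 2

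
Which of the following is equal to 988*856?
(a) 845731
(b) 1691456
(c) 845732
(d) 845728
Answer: d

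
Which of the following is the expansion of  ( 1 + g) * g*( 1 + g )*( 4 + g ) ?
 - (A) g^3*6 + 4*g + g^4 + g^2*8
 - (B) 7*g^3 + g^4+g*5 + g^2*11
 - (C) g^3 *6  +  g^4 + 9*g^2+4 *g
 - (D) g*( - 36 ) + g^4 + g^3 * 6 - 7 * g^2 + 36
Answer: C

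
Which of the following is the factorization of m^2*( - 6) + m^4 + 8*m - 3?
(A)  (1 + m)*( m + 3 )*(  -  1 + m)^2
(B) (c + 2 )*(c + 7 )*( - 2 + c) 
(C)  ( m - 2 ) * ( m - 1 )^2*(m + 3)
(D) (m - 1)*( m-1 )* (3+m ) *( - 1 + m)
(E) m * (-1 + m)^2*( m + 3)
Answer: D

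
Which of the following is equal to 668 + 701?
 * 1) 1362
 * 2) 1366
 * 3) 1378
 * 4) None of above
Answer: 4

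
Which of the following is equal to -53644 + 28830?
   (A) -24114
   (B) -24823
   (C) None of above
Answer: C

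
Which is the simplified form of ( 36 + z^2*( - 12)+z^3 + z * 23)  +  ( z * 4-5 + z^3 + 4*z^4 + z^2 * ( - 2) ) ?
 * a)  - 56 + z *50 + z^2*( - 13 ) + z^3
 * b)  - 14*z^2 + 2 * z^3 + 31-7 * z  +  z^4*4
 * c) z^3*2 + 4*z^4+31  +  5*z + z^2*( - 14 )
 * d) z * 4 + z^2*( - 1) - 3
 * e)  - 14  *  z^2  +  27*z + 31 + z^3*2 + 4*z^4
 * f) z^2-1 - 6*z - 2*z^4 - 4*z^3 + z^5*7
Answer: e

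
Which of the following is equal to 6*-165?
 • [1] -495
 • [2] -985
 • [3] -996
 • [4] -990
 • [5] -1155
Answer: 4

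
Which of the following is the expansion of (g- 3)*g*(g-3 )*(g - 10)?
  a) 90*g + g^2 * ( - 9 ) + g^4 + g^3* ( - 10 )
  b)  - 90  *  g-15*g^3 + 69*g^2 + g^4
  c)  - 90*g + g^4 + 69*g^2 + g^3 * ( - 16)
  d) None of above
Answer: c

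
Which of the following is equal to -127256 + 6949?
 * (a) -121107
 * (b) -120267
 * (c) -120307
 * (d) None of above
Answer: c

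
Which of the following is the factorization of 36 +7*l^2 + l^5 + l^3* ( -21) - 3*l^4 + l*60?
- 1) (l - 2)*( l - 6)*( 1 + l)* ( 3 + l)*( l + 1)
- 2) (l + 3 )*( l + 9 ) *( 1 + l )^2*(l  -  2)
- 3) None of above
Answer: 1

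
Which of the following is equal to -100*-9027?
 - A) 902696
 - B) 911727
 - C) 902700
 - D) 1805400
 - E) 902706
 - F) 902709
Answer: C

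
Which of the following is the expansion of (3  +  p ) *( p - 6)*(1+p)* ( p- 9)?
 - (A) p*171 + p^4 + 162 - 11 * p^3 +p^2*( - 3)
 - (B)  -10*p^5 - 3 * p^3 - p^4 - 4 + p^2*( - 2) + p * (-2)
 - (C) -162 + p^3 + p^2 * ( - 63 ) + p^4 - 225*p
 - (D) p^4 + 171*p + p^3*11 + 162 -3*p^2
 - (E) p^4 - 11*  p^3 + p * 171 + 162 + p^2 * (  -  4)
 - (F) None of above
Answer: A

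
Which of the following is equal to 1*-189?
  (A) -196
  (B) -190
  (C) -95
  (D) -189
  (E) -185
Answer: D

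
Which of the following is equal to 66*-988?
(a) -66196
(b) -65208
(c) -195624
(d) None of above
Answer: b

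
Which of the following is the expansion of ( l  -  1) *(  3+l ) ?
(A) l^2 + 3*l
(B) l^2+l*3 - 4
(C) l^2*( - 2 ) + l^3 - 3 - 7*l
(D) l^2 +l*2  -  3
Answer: D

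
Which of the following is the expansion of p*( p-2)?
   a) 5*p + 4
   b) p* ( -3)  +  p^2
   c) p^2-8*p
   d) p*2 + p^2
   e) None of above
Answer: e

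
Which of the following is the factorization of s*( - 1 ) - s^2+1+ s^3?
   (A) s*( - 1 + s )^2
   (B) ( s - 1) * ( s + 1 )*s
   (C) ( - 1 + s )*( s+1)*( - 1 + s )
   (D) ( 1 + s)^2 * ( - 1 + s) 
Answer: C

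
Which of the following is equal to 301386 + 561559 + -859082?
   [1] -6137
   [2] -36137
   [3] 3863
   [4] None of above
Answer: 3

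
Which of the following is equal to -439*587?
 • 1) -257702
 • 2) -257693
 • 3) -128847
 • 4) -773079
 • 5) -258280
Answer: 2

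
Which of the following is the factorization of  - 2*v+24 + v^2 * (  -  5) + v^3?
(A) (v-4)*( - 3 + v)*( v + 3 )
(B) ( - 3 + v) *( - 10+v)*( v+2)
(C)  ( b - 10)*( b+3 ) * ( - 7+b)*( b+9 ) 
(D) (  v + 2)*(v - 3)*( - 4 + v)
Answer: D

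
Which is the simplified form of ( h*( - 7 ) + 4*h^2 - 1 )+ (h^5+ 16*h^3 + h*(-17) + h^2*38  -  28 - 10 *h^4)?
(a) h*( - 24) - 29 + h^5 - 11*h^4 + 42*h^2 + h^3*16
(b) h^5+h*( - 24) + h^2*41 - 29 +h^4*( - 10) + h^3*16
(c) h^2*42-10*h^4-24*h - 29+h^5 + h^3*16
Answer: c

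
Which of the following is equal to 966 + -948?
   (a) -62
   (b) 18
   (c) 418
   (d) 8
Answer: b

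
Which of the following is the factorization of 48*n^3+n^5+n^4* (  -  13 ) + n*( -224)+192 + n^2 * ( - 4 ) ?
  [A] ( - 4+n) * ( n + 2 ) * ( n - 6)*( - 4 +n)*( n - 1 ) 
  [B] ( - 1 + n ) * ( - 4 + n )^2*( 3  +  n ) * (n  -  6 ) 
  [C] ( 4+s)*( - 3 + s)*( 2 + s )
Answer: A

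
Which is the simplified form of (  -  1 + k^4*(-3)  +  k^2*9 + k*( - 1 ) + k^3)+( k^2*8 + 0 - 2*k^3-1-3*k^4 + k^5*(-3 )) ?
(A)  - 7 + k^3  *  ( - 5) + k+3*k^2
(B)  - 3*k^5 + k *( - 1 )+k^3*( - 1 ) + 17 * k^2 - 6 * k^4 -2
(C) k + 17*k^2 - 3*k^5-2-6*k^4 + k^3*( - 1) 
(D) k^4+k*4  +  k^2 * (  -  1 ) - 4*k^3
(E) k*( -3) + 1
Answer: B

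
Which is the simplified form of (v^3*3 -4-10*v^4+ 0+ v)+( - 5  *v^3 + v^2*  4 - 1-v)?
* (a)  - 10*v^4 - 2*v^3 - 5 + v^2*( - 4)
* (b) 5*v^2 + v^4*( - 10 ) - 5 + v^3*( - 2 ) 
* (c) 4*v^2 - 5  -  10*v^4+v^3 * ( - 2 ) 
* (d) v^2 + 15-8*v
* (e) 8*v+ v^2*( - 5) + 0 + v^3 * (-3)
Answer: c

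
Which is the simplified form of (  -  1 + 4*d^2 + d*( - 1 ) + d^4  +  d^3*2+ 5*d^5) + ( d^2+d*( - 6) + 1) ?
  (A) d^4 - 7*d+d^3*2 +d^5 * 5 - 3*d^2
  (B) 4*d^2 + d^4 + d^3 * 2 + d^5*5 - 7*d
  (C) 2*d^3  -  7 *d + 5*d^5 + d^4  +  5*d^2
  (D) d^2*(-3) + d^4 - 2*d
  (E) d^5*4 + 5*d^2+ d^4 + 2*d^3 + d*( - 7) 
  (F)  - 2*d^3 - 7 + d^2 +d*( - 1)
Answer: C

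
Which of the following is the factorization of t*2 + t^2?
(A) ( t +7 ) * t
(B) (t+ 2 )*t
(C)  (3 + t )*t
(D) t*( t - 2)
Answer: B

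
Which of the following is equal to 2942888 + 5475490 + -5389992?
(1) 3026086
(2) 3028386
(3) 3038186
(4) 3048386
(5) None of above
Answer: 2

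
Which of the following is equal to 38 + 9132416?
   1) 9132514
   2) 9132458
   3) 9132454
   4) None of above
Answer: 3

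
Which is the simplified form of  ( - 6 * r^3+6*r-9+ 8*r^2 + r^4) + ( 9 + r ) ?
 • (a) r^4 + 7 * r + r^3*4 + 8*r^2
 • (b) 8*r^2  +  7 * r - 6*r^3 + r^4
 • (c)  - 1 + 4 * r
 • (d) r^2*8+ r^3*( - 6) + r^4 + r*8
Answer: b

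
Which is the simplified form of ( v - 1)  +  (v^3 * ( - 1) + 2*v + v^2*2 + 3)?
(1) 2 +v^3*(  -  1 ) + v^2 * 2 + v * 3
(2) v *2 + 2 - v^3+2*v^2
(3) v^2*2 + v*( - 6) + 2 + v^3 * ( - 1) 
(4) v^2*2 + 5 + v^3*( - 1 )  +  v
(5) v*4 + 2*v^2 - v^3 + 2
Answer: 1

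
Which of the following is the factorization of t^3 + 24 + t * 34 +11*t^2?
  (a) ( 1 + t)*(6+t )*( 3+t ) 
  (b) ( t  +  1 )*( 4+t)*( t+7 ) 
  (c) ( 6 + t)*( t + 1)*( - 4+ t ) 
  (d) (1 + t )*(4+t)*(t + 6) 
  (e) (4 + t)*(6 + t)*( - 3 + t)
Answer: d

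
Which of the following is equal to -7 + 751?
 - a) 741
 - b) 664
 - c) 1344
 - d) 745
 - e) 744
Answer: e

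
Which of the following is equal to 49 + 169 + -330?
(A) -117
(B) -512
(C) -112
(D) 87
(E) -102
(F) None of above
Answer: C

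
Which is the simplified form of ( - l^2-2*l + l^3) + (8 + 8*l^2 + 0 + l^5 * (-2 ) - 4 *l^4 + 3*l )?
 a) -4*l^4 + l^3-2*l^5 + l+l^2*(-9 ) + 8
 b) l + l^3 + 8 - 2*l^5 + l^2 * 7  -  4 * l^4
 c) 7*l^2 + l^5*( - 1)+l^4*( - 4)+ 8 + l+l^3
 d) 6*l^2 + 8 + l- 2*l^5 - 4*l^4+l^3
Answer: b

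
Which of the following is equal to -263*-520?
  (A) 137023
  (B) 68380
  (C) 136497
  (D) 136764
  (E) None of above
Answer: E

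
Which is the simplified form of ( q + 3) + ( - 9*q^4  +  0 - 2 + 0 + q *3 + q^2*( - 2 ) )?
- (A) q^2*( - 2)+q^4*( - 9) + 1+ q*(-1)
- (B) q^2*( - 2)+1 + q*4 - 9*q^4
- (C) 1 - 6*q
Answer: B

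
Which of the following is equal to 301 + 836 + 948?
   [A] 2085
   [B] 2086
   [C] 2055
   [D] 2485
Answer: A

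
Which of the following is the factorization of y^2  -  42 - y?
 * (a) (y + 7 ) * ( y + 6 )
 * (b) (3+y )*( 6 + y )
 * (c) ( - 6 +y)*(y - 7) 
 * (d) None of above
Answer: d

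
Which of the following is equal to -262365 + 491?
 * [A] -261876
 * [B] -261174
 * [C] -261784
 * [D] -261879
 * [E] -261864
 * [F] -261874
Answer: F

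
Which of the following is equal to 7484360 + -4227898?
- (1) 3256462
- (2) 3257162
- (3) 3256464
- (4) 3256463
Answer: 1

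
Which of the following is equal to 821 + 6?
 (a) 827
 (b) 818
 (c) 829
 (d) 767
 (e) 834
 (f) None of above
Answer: a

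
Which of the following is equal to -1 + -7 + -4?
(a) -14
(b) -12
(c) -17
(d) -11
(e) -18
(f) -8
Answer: b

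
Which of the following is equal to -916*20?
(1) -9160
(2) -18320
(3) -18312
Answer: 2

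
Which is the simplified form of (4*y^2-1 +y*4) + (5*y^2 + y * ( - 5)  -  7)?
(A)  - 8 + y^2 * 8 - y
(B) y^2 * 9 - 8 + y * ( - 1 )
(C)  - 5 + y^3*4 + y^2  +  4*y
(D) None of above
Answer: B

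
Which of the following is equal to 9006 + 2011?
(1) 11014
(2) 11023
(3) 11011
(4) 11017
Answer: 4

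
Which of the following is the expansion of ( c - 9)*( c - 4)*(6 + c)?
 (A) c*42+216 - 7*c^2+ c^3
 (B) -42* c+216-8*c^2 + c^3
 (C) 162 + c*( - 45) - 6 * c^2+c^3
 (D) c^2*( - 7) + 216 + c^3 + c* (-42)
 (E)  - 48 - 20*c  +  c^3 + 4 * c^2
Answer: D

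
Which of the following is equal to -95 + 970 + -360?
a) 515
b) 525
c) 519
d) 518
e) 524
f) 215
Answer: a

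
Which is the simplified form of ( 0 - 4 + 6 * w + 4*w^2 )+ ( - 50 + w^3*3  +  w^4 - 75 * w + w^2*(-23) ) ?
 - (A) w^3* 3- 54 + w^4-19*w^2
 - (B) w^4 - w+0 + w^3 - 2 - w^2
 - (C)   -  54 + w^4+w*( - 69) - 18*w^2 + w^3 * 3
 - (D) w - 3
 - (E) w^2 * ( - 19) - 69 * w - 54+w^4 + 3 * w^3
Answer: E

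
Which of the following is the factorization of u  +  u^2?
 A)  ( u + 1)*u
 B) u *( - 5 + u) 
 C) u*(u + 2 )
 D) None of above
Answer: A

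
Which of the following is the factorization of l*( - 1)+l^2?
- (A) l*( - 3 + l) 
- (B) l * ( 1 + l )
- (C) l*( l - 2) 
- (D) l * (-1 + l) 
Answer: D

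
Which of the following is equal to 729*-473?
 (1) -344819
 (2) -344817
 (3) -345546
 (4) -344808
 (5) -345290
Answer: 2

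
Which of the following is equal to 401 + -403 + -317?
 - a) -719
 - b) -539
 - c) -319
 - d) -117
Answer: c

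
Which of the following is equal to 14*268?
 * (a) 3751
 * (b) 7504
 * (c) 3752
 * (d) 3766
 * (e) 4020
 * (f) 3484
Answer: c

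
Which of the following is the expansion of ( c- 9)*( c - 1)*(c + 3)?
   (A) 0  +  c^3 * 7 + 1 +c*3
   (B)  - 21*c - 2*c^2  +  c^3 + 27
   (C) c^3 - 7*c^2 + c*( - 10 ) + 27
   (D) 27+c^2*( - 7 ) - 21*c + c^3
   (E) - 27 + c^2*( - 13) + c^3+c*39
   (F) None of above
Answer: D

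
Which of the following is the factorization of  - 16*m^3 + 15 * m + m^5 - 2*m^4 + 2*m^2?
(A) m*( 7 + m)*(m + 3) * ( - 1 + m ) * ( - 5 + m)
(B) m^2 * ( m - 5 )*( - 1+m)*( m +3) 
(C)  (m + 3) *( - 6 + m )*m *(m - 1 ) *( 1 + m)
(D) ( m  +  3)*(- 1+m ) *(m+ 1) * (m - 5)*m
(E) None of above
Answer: D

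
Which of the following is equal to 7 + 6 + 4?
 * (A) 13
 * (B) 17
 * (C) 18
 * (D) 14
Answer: B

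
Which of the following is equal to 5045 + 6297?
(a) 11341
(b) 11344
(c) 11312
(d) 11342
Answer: d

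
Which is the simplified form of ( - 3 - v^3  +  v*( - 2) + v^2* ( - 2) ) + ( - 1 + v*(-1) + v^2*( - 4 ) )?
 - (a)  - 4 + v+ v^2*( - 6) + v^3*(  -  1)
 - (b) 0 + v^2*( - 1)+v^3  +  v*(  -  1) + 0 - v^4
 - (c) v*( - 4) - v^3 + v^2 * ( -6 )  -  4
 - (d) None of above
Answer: d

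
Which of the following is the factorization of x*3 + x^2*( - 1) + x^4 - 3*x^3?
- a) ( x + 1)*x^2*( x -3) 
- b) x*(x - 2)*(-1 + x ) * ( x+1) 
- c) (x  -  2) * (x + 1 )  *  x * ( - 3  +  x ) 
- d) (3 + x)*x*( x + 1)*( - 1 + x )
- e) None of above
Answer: e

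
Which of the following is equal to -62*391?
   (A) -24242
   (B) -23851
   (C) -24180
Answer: A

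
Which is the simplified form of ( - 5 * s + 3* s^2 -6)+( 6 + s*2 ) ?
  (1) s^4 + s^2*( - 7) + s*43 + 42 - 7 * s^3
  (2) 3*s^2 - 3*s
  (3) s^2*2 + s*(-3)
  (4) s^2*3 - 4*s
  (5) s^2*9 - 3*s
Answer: 2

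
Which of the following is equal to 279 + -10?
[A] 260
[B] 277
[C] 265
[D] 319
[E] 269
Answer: E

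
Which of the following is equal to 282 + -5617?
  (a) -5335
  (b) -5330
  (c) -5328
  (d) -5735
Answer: a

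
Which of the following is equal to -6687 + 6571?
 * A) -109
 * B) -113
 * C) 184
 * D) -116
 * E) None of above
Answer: D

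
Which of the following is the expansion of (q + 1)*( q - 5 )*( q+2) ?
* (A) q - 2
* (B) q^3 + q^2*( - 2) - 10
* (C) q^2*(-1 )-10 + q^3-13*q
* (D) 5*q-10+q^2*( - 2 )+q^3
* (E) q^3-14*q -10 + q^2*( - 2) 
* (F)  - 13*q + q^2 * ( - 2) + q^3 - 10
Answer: F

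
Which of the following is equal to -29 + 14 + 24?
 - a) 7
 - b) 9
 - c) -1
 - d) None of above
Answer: b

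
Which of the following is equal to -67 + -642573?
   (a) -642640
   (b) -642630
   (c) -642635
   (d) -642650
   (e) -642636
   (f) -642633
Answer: a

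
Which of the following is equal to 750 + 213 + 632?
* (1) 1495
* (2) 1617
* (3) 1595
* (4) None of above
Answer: 3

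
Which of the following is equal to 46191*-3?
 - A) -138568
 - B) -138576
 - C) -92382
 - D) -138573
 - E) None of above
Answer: D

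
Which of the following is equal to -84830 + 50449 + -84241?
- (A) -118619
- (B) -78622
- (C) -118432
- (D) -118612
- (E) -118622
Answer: E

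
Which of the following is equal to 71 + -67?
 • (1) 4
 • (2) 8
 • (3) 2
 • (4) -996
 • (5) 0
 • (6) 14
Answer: 1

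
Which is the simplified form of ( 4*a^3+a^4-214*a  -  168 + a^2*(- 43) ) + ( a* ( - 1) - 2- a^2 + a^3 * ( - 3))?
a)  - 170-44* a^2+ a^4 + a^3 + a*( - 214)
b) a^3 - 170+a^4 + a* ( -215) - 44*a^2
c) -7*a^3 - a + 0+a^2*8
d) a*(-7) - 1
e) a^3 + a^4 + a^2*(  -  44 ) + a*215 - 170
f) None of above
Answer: b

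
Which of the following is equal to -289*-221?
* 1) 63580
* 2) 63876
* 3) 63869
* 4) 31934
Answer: 3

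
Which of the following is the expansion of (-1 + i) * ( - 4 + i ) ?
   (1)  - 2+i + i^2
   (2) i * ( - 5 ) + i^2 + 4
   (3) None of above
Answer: 2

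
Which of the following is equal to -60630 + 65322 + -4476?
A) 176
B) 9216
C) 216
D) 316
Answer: C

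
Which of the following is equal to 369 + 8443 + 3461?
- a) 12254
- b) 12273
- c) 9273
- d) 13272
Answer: b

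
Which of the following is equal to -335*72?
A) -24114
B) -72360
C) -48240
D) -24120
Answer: D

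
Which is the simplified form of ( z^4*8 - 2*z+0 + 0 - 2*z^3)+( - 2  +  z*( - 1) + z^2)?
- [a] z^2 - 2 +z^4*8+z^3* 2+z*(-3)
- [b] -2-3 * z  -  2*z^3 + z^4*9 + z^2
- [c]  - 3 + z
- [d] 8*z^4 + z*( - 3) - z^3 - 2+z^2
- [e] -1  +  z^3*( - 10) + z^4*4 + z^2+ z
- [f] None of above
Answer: f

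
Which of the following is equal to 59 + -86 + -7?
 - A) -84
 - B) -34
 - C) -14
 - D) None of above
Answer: B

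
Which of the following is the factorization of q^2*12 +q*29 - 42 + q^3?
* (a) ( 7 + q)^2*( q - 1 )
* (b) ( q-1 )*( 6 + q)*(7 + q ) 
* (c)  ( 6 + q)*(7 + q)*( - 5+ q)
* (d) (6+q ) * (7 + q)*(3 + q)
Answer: b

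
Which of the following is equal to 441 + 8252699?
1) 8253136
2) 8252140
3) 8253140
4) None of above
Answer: 3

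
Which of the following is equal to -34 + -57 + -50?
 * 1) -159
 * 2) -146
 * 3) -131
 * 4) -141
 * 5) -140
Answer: 4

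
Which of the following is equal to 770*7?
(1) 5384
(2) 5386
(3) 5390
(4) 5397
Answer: 3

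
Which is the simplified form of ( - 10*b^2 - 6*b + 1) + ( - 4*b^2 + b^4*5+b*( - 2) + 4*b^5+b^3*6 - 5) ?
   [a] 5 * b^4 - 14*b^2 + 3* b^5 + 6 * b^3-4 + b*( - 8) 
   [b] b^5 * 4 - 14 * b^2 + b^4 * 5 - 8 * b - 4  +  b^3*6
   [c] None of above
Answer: b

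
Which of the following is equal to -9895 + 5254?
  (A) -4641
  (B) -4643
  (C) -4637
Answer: A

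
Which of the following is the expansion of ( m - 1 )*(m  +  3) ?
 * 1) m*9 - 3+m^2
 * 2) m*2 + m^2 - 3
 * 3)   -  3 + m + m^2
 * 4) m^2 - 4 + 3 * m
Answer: 2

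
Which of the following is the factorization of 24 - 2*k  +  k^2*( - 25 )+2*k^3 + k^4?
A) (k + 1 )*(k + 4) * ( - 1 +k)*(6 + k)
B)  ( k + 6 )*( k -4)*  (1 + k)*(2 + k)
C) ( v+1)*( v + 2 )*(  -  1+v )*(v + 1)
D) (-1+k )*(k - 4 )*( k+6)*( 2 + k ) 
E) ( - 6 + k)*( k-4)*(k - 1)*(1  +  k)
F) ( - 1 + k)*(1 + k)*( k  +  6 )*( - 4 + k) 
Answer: F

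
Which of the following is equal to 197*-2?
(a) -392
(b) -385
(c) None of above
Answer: c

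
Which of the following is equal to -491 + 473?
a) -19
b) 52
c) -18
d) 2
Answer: c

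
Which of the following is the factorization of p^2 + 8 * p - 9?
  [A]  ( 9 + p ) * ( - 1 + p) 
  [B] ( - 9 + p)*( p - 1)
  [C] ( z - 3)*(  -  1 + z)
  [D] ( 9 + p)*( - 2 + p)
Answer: A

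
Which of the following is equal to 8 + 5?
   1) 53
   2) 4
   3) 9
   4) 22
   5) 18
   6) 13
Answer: 6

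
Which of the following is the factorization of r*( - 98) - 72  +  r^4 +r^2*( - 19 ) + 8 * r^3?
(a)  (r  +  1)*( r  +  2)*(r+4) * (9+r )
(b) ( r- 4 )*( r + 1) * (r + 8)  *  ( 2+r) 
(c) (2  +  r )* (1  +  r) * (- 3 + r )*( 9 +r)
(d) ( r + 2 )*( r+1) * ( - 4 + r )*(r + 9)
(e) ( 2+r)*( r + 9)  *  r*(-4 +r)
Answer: d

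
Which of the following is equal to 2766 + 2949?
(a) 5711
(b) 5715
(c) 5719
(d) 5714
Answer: b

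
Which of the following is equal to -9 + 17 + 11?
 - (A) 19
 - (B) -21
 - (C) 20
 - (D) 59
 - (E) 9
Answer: A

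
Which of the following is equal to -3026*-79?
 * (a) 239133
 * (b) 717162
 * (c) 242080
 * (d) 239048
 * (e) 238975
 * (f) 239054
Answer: f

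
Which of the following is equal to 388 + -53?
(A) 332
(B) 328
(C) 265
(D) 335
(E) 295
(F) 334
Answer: D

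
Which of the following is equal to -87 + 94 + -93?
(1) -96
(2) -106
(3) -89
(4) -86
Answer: 4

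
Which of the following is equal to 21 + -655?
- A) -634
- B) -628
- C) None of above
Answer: A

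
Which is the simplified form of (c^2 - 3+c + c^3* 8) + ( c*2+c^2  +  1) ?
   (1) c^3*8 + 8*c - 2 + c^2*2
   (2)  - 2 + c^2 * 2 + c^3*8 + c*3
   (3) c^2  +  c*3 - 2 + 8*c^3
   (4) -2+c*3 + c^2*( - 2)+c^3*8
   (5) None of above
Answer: 2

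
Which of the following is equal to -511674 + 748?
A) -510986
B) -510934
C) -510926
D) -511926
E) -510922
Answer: C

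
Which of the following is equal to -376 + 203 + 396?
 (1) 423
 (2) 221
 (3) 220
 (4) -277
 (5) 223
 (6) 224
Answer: 5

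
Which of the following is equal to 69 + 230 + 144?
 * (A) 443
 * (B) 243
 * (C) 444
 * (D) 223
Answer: A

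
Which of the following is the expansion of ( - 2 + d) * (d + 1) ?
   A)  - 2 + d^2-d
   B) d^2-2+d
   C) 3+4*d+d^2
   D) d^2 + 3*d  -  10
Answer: A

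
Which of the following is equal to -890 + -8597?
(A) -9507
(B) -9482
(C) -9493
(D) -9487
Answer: D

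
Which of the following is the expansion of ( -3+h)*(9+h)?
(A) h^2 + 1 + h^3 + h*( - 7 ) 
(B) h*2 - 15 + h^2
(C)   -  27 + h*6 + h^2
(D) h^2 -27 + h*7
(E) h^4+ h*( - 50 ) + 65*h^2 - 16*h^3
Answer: C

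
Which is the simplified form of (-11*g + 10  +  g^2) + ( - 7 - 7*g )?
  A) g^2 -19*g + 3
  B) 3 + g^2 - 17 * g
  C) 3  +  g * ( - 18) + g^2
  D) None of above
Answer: C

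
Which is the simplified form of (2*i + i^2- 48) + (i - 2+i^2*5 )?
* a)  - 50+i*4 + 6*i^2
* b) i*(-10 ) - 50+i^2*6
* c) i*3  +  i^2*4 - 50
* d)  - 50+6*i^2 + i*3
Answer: d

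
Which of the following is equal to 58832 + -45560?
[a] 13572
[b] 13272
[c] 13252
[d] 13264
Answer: b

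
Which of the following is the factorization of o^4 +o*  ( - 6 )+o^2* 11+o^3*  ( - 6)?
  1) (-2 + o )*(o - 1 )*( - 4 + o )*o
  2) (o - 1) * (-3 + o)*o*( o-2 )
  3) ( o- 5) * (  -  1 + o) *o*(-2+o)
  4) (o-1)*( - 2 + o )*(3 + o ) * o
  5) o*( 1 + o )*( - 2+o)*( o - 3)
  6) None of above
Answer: 2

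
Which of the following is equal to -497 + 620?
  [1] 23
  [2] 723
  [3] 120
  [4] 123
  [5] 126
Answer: 4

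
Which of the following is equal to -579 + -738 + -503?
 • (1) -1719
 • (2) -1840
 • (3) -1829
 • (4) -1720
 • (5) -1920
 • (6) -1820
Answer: 6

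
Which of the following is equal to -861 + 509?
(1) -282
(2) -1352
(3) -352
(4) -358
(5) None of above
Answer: 3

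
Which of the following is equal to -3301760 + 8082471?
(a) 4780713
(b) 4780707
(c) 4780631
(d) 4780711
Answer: d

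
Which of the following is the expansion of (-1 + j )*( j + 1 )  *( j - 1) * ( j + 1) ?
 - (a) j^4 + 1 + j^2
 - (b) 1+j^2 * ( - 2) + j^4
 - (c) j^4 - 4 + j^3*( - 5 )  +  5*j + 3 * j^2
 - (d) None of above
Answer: b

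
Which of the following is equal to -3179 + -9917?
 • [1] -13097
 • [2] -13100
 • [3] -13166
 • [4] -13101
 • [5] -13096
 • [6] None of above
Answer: 5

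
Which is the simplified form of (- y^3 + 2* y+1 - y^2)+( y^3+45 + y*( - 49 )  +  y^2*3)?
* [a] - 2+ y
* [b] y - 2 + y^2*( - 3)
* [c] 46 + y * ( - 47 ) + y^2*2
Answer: c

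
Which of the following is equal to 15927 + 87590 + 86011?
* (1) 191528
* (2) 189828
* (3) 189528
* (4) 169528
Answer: 3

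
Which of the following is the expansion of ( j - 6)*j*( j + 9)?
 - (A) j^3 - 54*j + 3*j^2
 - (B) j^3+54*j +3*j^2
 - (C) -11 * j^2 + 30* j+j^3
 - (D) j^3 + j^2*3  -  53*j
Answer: A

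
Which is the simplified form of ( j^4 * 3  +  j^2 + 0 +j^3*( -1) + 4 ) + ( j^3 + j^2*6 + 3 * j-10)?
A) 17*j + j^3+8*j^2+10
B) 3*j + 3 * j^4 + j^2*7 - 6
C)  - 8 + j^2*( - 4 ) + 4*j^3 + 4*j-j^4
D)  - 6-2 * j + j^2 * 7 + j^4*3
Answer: B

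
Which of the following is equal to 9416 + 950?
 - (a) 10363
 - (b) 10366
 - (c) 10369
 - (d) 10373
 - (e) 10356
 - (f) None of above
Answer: b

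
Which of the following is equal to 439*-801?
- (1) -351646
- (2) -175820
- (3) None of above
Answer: 3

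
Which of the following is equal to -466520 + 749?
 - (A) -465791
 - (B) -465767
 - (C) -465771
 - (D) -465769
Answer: C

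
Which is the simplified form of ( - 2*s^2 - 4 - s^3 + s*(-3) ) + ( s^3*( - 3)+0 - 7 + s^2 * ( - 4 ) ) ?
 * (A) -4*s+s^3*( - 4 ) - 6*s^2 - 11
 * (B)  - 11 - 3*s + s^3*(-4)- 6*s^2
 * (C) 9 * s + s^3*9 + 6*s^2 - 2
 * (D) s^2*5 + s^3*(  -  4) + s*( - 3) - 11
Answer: B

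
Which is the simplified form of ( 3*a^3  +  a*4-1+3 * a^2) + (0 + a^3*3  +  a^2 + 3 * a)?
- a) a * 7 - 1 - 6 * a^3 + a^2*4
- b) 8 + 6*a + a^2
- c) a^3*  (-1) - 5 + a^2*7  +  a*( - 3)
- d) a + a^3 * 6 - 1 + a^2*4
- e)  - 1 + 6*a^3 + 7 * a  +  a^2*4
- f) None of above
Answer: e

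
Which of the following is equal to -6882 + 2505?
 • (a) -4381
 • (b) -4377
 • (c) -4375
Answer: b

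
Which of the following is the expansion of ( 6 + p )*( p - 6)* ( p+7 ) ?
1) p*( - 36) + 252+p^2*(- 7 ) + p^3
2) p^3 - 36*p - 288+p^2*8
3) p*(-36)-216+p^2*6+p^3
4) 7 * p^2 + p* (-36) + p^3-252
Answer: 4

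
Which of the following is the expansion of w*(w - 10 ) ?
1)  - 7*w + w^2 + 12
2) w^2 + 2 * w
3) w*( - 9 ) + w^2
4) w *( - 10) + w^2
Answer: 4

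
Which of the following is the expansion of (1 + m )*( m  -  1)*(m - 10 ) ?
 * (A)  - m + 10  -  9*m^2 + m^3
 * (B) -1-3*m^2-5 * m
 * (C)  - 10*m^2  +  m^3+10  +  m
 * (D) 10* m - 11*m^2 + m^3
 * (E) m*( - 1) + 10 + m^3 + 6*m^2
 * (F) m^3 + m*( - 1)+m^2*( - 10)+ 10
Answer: F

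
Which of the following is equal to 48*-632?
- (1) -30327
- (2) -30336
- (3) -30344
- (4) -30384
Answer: 2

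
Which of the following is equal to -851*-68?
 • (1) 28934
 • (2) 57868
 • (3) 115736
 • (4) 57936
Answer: 2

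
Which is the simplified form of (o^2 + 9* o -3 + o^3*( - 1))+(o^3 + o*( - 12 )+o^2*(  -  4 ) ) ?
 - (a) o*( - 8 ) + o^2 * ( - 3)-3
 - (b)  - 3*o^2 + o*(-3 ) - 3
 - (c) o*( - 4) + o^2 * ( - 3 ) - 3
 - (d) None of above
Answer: b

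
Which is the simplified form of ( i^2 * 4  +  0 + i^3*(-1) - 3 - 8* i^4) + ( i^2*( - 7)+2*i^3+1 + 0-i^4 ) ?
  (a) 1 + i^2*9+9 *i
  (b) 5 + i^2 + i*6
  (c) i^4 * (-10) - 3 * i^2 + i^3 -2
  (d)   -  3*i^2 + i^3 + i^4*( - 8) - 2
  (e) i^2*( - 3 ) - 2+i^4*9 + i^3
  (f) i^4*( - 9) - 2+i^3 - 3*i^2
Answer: f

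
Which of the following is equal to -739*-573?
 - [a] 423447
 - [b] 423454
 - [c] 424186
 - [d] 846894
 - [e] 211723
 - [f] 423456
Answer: a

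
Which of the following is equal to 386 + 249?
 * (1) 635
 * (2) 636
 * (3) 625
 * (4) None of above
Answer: 1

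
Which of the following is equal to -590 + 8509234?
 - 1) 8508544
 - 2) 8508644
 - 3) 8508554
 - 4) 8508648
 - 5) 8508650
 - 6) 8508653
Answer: 2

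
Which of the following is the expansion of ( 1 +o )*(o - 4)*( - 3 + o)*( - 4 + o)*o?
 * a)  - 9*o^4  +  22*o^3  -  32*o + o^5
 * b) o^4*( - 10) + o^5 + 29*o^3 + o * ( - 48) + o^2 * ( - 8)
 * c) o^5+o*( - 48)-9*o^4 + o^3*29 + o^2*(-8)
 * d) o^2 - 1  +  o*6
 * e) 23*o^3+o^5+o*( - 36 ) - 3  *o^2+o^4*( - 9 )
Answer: b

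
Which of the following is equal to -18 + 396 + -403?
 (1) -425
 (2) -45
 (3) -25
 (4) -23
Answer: 3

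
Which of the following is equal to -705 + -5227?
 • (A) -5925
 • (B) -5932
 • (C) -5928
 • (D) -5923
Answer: B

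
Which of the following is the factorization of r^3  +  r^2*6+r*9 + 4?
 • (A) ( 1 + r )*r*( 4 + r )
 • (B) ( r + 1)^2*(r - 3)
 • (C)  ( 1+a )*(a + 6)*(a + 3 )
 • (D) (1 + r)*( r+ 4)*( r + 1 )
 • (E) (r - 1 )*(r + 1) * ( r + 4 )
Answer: D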